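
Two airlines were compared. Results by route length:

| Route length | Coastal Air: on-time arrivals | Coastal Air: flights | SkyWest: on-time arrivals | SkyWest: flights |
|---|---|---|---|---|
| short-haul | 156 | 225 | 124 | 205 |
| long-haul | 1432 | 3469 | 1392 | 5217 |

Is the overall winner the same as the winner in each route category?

Yes

Short-haul: Coastal Air 156/225 = 69.3%, SkyWest 124/205 = 60.5% → Coastal Air
Long-haul: Coastal Air 1432/3469 = 41.3%, SkyWest 1392/5217 = 26.7% → Coastal Air
Overall: Coastal Air 1588/3694 = 43.0%, SkyWest 1516/5422 = 28.0% → Coastal Air
Coastal Air wins overall and in every route group — no reversal.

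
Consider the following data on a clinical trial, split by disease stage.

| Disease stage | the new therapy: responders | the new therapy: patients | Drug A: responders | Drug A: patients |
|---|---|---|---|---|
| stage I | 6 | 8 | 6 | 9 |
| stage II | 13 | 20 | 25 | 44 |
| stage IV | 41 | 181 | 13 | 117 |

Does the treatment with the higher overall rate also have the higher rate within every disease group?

Stage I: the new therapy 6/8 = 75.0%, Drug A 6/9 = 66.7% → the new therapy
Stage II: the new therapy 13/20 = 65.0%, Drug A 25/44 = 56.8% → the new therapy
Stage IV: the new therapy 41/181 = 22.7%, Drug A 13/117 = 11.1% → the new therapy
Overall: the new therapy 60/209 = 28.7%, Drug A 44/170 = 25.9% → the new therapy
The new therapy wins overall and in every disease group — no reversal.

Yes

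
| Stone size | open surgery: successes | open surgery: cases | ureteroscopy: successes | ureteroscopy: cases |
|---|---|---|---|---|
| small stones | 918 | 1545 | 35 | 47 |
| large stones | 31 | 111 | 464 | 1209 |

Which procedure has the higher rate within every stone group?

Small stones: open surgery 918/1545 = 59.4%, ureteroscopy 35/47 = 74.5% → ureteroscopy
Large stones: open surgery 31/111 = 27.9%, ureteroscopy 464/1209 = 38.4% → ureteroscopy
Ureteroscopy has the higher rate in both groups.

ureteroscopy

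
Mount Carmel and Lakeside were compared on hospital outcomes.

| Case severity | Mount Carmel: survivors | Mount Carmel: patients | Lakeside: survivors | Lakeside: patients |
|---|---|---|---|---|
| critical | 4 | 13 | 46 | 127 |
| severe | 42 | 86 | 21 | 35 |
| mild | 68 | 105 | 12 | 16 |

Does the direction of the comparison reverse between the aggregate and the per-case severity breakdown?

Critical: Mount Carmel 4/13 = 30.8%, Lakeside 46/127 = 36.2% → Lakeside
Severe: Mount Carmel 42/86 = 48.8%, Lakeside 21/35 = 60.0% → Lakeside
Mild: Mount Carmel 68/105 = 64.8%, Lakeside 12/16 = 75.0% → Lakeside
Overall: Mount Carmel 114/204 = 55.9%, Lakeside 79/178 = 44.4% → Mount Carmel
Lakeside wins each case group but Mount Carmel wins overall — the comparison reverses. Lakeside's patients skew toward critical, which has a lower base rate.

Yes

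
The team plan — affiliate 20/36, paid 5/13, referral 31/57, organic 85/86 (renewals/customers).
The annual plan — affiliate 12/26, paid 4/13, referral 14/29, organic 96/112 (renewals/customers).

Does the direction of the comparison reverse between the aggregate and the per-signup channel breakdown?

Affiliate: the team plan 20/36 = 55.6%, the annual plan 12/26 = 46.2% → the team plan
Paid: the team plan 5/13 = 38.5%, the annual plan 4/13 = 30.8% → the team plan
Referral: the team plan 31/57 = 54.4%, the annual plan 14/29 = 48.3% → the team plan
Organic: the team plan 85/86 = 98.8%, the annual plan 96/112 = 85.7% → the team plan
Overall: the team plan 141/192 = 73.4%, the annual plan 126/180 = 70.0% → the team plan
The team plan wins overall and in every signup group — no reversal.

No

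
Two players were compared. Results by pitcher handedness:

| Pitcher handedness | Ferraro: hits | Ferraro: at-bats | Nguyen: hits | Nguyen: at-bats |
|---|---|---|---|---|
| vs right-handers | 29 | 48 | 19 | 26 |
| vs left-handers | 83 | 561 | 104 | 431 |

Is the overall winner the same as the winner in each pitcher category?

Vs right-handers: Ferraro 29/48 = 60.4%, Nguyen 19/26 = 73.1% → Nguyen
Vs left-handers: Ferraro 83/561 = 14.8%, Nguyen 104/431 = 24.1% → Nguyen
Overall: Ferraro 112/609 = 18.4%, Nguyen 123/457 = 26.9% → Nguyen
Nguyen wins overall and in every pitcher group — no reversal.

Yes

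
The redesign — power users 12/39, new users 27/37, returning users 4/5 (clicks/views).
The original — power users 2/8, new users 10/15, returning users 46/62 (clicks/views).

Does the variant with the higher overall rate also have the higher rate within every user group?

No

Power users: the redesign 12/39 = 30.8%, the original 2/8 = 25.0% → the redesign
New users: the redesign 27/37 = 73.0%, the original 10/15 = 66.7% → the redesign
Returning users: the redesign 4/5 = 80.0%, the original 46/62 = 74.2% → the redesign
Overall: the redesign 43/81 = 53.1%, the original 58/85 = 68.2% → the original
The redesign wins each user group but the original wins overall — the comparison reverses. The redesign's views skew toward power users, which has a lower base rate.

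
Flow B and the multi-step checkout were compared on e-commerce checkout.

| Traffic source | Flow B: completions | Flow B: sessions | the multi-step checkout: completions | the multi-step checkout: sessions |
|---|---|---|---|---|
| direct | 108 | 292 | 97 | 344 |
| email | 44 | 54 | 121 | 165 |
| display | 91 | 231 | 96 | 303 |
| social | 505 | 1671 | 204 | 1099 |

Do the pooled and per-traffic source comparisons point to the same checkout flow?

Yes

Direct: Flow B 108/292 = 37.0%, the multi-step checkout 97/344 = 28.2% → Flow B
Email: Flow B 44/54 = 81.5%, the multi-step checkout 121/165 = 73.3% → Flow B
Display: Flow B 91/231 = 39.4%, the multi-step checkout 96/303 = 31.7% → Flow B
Social: Flow B 505/1671 = 30.2%, the multi-step checkout 204/1099 = 18.6% → Flow B
Overall: Flow B 748/2248 = 33.3%, the multi-step checkout 518/1911 = 27.1% → Flow B
Flow B wins overall and in every traffic group — no reversal.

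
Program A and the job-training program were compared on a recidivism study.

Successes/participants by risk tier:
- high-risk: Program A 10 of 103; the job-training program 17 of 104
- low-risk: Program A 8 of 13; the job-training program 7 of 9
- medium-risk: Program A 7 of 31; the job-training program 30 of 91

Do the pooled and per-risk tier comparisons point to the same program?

High-risk: Program A 10/103 = 9.7%, the job-training program 17/104 = 16.3% → the job-training program
Low-risk: Program A 8/13 = 61.5%, the job-training program 7/9 = 77.8% → the job-training program
Medium-risk: Program A 7/31 = 22.6%, the job-training program 30/91 = 33.0% → the job-training program
Overall: Program A 25/147 = 17.0%, the job-training program 54/204 = 26.5% → the job-training program
The job-training program wins overall and in every risk group — no reversal.

Yes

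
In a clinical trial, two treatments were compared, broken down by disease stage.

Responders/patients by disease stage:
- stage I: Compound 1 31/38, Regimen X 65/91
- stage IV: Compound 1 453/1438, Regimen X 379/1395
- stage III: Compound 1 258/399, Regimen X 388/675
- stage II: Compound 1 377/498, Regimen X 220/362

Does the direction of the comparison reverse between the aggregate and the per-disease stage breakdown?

Stage I: Compound 1 31/38 = 81.6%, Regimen X 65/91 = 71.4% → Compound 1
Stage IV: Compound 1 453/1438 = 31.5%, Regimen X 379/1395 = 27.2% → Compound 1
Stage III: Compound 1 258/399 = 64.7%, Regimen X 388/675 = 57.5% → Compound 1
Stage II: Compound 1 377/498 = 75.7%, Regimen X 220/362 = 60.8% → Compound 1
Overall: Compound 1 1119/2373 = 47.2%, Regimen X 1052/2523 = 41.7% → Compound 1
Compound 1 wins overall and in every disease group — no reversal.

No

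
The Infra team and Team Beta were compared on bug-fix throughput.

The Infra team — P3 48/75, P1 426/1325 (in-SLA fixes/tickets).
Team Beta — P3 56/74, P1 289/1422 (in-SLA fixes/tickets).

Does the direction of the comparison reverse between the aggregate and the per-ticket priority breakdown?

P3: the Infra team 48/75 = 64.0%, Team Beta 56/74 = 75.7% → Team Beta
P1: the Infra team 426/1325 = 32.2%, Team Beta 289/1422 = 20.3% → the Infra team
Overall: the Infra team 474/1400 = 33.9%, Team Beta 345/1496 = 23.1% → the Infra team
Neither sweeps: the Infra team wins 1 of 2 groups, Team Beta wins 1. The Infra team wins overall but not every group — no Simpson reversal.

No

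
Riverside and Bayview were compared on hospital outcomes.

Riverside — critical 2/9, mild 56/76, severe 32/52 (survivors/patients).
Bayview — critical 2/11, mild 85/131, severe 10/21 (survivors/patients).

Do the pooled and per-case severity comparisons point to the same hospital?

Yes

Critical: Riverside 2/9 = 22.2%, Bayview 2/11 = 18.2% → Riverside
Mild: Riverside 56/76 = 73.7%, Bayview 85/131 = 64.9% → Riverside
Severe: Riverside 32/52 = 61.5%, Bayview 10/21 = 47.6% → Riverside
Overall: Riverside 90/137 = 65.7%, Bayview 97/163 = 59.5% → Riverside
Riverside wins overall and in every case group — no reversal.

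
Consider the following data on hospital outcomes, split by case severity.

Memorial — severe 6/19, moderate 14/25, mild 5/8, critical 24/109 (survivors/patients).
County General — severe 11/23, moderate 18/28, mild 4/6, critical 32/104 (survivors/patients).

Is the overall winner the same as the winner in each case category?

Severe: Memorial 6/19 = 31.6%, County General 11/23 = 47.8% → County General
Moderate: Memorial 14/25 = 56.0%, County General 18/28 = 64.3% → County General
Mild: Memorial 5/8 = 62.5%, County General 4/6 = 66.7% → County General
Critical: Memorial 24/109 = 22.0%, County General 32/104 = 30.8% → County General
Overall: Memorial 49/161 = 30.4%, County General 65/161 = 40.4% → County General
County General wins overall and in every case group — no reversal.

Yes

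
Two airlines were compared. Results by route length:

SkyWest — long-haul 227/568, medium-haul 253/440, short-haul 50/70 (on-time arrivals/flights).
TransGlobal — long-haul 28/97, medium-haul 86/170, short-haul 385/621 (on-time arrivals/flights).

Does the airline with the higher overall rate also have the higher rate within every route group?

Long-haul: SkyWest 227/568 = 40.0%, TransGlobal 28/97 = 28.9% → SkyWest
Medium-haul: SkyWest 253/440 = 57.5%, TransGlobal 86/170 = 50.6% → SkyWest
Short-haul: SkyWest 50/70 = 71.4%, TransGlobal 385/621 = 62.0% → SkyWest
Overall: SkyWest 530/1078 = 49.2%, TransGlobal 499/888 = 56.2% → TransGlobal
SkyWest wins each route group but TransGlobal wins overall — the comparison reverses. SkyWest's flights skew toward long-haul, which has a lower base rate.

No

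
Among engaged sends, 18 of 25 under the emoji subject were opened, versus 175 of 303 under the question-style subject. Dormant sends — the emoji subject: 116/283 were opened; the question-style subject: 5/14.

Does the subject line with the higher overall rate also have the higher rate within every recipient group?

No

Engaged: the emoji subject 18/25 = 72.0%, the question-style subject 175/303 = 57.8% → the emoji subject
Dormant: the emoji subject 116/283 = 41.0%, the question-style subject 5/14 = 35.7% → the emoji subject
Overall: the emoji subject 134/308 = 43.5%, the question-style subject 180/317 = 56.8% → the question-style subject
The emoji subject wins each recipient group but the question-style subject wins overall — the comparison reverses. The emoji subject's sends skew toward dormant, which has a lower base rate.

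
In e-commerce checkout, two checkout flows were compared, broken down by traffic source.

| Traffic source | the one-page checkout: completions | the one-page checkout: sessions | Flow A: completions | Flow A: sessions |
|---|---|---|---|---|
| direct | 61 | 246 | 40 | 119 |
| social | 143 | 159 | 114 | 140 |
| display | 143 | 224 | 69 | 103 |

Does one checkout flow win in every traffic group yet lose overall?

No

Direct: the one-page checkout 61/246 = 24.8%, Flow A 40/119 = 33.6% → Flow A
Social: the one-page checkout 143/159 = 89.9%, Flow A 114/140 = 81.4% → the one-page checkout
Display: the one-page checkout 143/224 = 63.8%, Flow A 69/103 = 67.0% → Flow A
Overall: the one-page checkout 347/629 = 55.2%, Flow A 223/362 = 61.6% → Flow A
Neither sweeps: the one-page checkout wins 1 of 3 groups, Flow A wins 2. Flow A wins overall but not every group — no Simpson reversal.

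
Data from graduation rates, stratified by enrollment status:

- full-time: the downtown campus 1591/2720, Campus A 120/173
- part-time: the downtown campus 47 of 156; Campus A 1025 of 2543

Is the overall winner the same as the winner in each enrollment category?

Full-time: the downtown campus 1591/2720 = 58.5%, Campus A 120/173 = 69.4% → Campus A
Part-time: the downtown campus 47/156 = 30.1%, Campus A 1025/2543 = 40.3% → Campus A
Overall: the downtown campus 1638/2876 = 57.0%, Campus A 1145/2716 = 42.2% → the downtown campus
Campus A wins each enrollment group but the downtown campus wins overall — the comparison reverses. Campus A's students skew toward part-time, which has a lower base rate.

No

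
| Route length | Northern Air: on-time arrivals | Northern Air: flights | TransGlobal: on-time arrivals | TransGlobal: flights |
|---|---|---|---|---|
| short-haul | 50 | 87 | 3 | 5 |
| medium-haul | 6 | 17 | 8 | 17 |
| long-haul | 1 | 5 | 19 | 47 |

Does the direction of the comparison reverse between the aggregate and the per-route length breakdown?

Yes

Short-haul: Northern Air 50/87 = 57.5%, TransGlobal 3/5 = 60.0% → TransGlobal
Medium-haul: Northern Air 6/17 = 35.3%, TransGlobal 8/17 = 47.1% → TransGlobal
Long-haul: Northern Air 1/5 = 20.0%, TransGlobal 19/47 = 40.4% → TransGlobal
Overall: Northern Air 57/109 = 52.3%, TransGlobal 30/69 = 43.5% → Northern Air
TransGlobal wins each route group but Northern Air wins overall — the comparison reverses. TransGlobal's flights skew toward long-haul, which has a lower base rate.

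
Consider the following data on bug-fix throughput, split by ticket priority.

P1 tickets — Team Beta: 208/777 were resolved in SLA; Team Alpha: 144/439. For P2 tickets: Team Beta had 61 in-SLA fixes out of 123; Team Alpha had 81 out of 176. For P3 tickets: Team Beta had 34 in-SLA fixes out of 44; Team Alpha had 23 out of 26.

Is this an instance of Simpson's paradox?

P1: Team Beta 208/777 = 26.8%, Team Alpha 144/439 = 32.8% → Team Alpha
P2: Team Beta 61/123 = 49.6%, Team Alpha 81/176 = 46.0% → Team Beta
P3: Team Beta 34/44 = 77.3%, Team Alpha 23/26 = 88.5% → Team Alpha
Overall: Team Beta 303/944 = 32.1%, Team Alpha 248/641 = 38.7% → Team Alpha
Neither sweeps: Team Beta wins 1 of 3 groups, Team Alpha wins 2. Team Alpha wins overall but not every group — no Simpson reversal.

No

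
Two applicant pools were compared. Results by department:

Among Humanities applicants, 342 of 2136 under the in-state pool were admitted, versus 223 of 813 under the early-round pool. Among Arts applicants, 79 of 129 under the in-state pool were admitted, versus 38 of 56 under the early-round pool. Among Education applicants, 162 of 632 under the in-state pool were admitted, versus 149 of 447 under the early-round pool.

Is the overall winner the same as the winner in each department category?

Yes

Humanities: the in-state pool 342/2136 = 16.0%, the early-round pool 223/813 = 27.4% → the early-round pool
Arts: the in-state pool 79/129 = 61.2%, the early-round pool 38/56 = 67.9% → the early-round pool
Education: the in-state pool 162/632 = 25.6%, the early-round pool 149/447 = 33.3% → the early-round pool
Overall: the in-state pool 583/2897 = 20.1%, the early-round pool 410/1316 = 31.2% → the early-round pool
The early-round pool wins overall and in every department group — no reversal.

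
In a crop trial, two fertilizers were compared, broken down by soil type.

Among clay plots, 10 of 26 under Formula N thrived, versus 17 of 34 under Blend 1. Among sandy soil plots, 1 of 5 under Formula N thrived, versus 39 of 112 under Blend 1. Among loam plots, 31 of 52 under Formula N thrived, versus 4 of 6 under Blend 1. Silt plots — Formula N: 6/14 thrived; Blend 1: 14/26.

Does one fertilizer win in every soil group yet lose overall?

Yes

Clay: Formula N 10/26 = 38.5%, Blend 1 17/34 = 50.0% → Blend 1
Sandy soil: Formula N 1/5 = 20.0%, Blend 1 39/112 = 34.8% → Blend 1
Loam: Formula N 31/52 = 59.6%, Blend 1 4/6 = 66.7% → Blend 1
Silt: Formula N 6/14 = 42.9%, Blend 1 14/26 = 53.8% → Blend 1
Overall: Formula N 48/97 = 49.5%, Blend 1 74/178 = 41.6% → Formula N
Blend 1 wins each soil group but Formula N wins overall — the comparison reverses. Blend 1's plots skew toward sandy soil, which has a lower base rate.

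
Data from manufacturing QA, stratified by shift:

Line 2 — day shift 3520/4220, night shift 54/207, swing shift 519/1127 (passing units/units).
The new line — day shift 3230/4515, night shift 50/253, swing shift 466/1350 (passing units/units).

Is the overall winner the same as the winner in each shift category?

Day shift: Line 2 3520/4220 = 83.4%, the new line 3230/4515 = 71.5% → Line 2
Night shift: Line 2 54/207 = 26.1%, the new line 50/253 = 19.8% → Line 2
Swing shift: Line 2 519/1127 = 46.1%, the new line 466/1350 = 34.5% → Line 2
Overall: Line 2 4093/5554 = 73.7%, the new line 3746/6118 = 61.2% → Line 2
Line 2 wins overall and in every shift group — no reversal.

Yes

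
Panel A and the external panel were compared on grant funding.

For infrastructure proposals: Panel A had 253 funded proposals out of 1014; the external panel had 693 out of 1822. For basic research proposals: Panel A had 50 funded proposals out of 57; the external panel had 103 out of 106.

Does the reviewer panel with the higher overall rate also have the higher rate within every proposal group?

Yes

Infrastructure: Panel A 253/1014 = 25.0%, the external panel 693/1822 = 38.0% → the external panel
Basic research: Panel A 50/57 = 87.7%, the external panel 103/106 = 97.2% → the external panel
Overall: Panel A 303/1071 = 28.3%, the external panel 796/1928 = 41.3% → the external panel
The external panel wins overall and in every proposal group — no reversal.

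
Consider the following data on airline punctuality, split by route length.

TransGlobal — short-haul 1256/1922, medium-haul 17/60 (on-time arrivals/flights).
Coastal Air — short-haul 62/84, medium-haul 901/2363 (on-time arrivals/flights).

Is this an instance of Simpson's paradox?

Yes

Short-haul: TransGlobal 1256/1922 = 65.3%, Coastal Air 62/84 = 73.8% → Coastal Air
Medium-haul: TransGlobal 17/60 = 28.3%, Coastal Air 901/2363 = 38.1% → Coastal Air
Overall: TransGlobal 1273/1982 = 64.2%, Coastal Air 963/2447 = 39.4% → TransGlobal
Coastal Air wins each route group but TransGlobal wins overall — the comparison reverses. Coastal Air's flights skew toward medium-haul, which has a lower base rate.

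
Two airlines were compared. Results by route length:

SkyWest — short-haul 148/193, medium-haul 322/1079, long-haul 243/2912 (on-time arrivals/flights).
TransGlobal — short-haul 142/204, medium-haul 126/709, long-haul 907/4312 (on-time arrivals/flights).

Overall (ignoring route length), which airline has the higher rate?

Short-haul: SkyWest 148/193 = 76.7%, TransGlobal 142/204 = 69.6% → SkyWest
Medium-haul: SkyWest 322/1079 = 29.8%, TransGlobal 126/709 = 17.8% → SkyWest
Long-haul: SkyWest 243/2912 = 8.3%, TransGlobal 907/4312 = 21.0% → TransGlobal
Overall: SkyWest 713/4184 = 17.0%, TransGlobal 1175/5225 = 22.5% → TransGlobal
(Neither sweeps every route group, but TransGlobal has the higher pooled rate.)

TransGlobal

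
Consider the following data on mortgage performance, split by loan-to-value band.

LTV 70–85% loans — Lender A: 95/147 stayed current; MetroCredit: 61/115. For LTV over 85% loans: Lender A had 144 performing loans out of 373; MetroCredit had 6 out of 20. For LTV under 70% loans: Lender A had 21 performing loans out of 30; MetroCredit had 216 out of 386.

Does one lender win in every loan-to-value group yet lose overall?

LTV 70–85%: Lender A 95/147 = 64.6%, MetroCredit 61/115 = 53.0% → Lender A
LTV over 85%: Lender A 144/373 = 38.6%, MetroCredit 6/20 = 30.0% → Lender A
LTV under 70%: Lender A 21/30 = 70.0%, MetroCredit 216/386 = 56.0% → Lender A
Overall: Lender A 260/550 = 47.3%, MetroCredit 283/521 = 54.3% → MetroCredit
Lender A wins each loan-to-value group but MetroCredit wins overall — the comparison reverses. Lender A's loans skew toward LTV over 85%, which has a lower base rate.

Yes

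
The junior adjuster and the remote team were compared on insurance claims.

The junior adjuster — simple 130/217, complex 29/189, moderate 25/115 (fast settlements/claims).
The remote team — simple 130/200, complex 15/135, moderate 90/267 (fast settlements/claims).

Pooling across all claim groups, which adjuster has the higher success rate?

Simple: the junior adjuster 130/217 = 59.9%, the remote team 130/200 = 65.0% → the remote team
Complex: the junior adjuster 29/189 = 15.3%, the remote team 15/135 = 11.1% → the junior adjuster
Moderate: the junior adjuster 25/115 = 21.7%, the remote team 90/267 = 33.7% → the remote team
Overall: the junior adjuster 184/521 = 35.3%, the remote team 235/602 = 39.0% → the remote team
(Neither sweeps every claim group, but the remote team has the higher pooled rate.)

the remote team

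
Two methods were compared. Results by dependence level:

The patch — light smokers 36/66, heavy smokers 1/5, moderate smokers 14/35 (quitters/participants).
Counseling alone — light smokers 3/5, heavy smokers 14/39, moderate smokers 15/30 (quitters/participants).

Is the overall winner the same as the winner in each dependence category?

No

Light smokers: the patch 36/66 = 54.5%, counseling alone 3/5 = 60.0% → counseling alone
Heavy smokers: the patch 1/5 = 20.0%, counseling alone 14/39 = 35.9% → counseling alone
Moderate smokers: the patch 14/35 = 40.0%, counseling alone 15/30 = 50.0% → counseling alone
Overall: the patch 51/106 = 48.1%, counseling alone 32/74 = 43.2% → the patch
Counseling alone wins each dependence group but the patch wins overall — the comparison reverses. Counseling alone's participants skew toward heavy smokers, which has a lower base rate.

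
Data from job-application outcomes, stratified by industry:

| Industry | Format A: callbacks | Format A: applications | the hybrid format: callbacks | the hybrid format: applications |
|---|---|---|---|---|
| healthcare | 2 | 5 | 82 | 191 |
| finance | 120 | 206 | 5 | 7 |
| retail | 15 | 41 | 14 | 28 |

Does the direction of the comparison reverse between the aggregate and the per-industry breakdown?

Healthcare: Format A 2/5 = 40.0%, the hybrid format 82/191 = 42.9% → the hybrid format
Finance: Format A 120/206 = 58.3%, the hybrid format 5/7 = 71.4% → the hybrid format
Retail: Format A 15/41 = 36.6%, the hybrid format 14/28 = 50.0% → the hybrid format
Overall: Format A 137/252 = 54.4%, the hybrid format 101/226 = 44.7% → Format A
The hybrid format wins each industry group but Format A wins overall — the comparison reverses. The hybrid format's applications skew toward healthcare, which has a lower base rate.

Yes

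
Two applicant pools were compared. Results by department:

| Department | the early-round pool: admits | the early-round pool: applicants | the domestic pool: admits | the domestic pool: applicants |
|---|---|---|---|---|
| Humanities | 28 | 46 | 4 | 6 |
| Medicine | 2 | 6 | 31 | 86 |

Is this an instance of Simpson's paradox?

Yes

Humanities: the early-round pool 28/46 = 60.9%, the domestic pool 4/6 = 66.7% → the domestic pool
Medicine: the early-round pool 2/6 = 33.3%, the domestic pool 31/86 = 36.0% → the domestic pool
Overall: the early-round pool 30/52 = 57.7%, the domestic pool 35/92 = 38.0% → the early-round pool
The domestic pool wins each department group but the early-round pool wins overall — the comparison reverses. The domestic pool's applicants skew toward Medicine, which has a lower base rate.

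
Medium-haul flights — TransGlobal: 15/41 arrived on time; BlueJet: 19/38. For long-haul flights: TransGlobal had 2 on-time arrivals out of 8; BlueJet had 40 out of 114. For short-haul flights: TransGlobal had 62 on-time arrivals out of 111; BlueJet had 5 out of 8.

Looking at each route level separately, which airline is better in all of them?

BlueJet

Medium-haul: TransGlobal 15/41 = 36.6%, BlueJet 19/38 = 50.0% → BlueJet
Long-haul: TransGlobal 2/8 = 25.0%, BlueJet 40/114 = 35.1% → BlueJet
Short-haul: TransGlobal 62/111 = 55.9%, BlueJet 5/8 = 62.5% → BlueJet
BlueJet has the higher rate in all 3 groups.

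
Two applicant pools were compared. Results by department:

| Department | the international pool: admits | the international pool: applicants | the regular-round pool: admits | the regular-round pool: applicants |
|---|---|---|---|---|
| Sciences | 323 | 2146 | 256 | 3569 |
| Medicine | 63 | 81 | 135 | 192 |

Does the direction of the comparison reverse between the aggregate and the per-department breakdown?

Sciences: the international pool 323/2146 = 15.1%, the regular-round pool 256/3569 = 7.2% → the international pool
Medicine: the international pool 63/81 = 77.8%, the regular-round pool 135/192 = 70.3% → the international pool
Overall: the international pool 386/2227 = 17.3%, the regular-round pool 391/3761 = 10.4% → the international pool
The international pool wins overall and in every department group — no reversal.

No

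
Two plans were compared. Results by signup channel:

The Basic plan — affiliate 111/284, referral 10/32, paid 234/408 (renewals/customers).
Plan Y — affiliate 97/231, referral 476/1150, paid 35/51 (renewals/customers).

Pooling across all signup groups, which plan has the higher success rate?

the Basic plan

Affiliate: the Basic plan 111/284 = 39.1%, Plan Y 97/231 = 42.0% → Plan Y
Referral: the Basic plan 10/32 = 31.2%, Plan Y 476/1150 = 41.4% → Plan Y
Paid: the Basic plan 234/408 = 57.4%, Plan Y 35/51 = 68.6% → Plan Y
Overall: the Basic plan 355/724 = 49.0%, Plan Y 608/1432 = 42.5% → the Basic plan
(Plan Y wins every signup group but the Basic plan wins overall — Plan Y's customers skew toward the low-rate referral group.)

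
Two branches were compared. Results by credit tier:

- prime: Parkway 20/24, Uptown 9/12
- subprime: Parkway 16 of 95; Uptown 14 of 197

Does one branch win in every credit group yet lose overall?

Prime: Parkway 20/24 = 83.3%, Uptown 9/12 = 75.0% → Parkway
Subprime: Parkway 16/95 = 16.8%, Uptown 14/197 = 7.1% → Parkway
Overall: Parkway 36/119 = 30.3%, Uptown 23/209 = 11.0% → Parkway
Parkway wins overall and in every credit group — no reversal.

No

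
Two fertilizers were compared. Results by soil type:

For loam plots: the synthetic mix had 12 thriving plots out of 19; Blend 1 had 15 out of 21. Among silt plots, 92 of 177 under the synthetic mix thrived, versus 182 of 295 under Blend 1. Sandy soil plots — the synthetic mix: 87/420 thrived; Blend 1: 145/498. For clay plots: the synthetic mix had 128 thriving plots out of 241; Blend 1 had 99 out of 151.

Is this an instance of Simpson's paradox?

Loam: the synthetic mix 12/19 = 63.2%, Blend 1 15/21 = 71.4% → Blend 1
Silt: the synthetic mix 92/177 = 52.0%, Blend 1 182/295 = 61.7% → Blend 1
Sandy soil: the synthetic mix 87/420 = 20.7%, Blend 1 145/498 = 29.1% → Blend 1
Clay: the synthetic mix 128/241 = 53.1%, Blend 1 99/151 = 65.6% → Blend 1
Overall: the synthetic mix 319/857 = 37.2%, Blend 1 441/965 = 45.7% → Blend 1
Blend 1 wins overall and in every soil group — no reversal.

No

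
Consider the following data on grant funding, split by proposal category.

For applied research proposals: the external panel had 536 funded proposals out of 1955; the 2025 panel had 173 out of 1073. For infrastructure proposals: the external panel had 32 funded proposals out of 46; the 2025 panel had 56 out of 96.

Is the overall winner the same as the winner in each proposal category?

Yes

Applied research: the external panel 536/1955 = 27.4%, the 2025 panel 173/1073 = 16.1% → the external panel
Infrastructure: the external panel 32/46 = 69.6%, the 2025 panel 56/96 = 58.3% → the external panel
Overall: the external panel 568/2001 = 28.4%, the 2025 panel 229/1169 = 19.6% → the external panel
The external panel wins overall and in every proposal group — no reversal.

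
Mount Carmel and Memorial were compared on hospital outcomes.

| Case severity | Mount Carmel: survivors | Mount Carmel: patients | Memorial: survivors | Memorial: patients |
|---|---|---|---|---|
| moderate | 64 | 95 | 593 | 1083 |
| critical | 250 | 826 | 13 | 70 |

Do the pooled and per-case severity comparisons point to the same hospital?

Moderate: Mount Carmel 64/95 = 67.4%, Memorial 593/1083 = 54.8% → Mount Carmel
Critical: Mount Carmel 250/826 = 30.3%, Memorial 13/70 = 18.6% → Mount Carmel
Overall: Mount Carmel 314/921 = 34.1%, Memorial 606/1153 = 52.6% → Memorial
Mount Carmel wins each case group but Memorial wins overall — the comparison reverses. Mount Carmel's patients skew toward critical, which has a lower base rate.

No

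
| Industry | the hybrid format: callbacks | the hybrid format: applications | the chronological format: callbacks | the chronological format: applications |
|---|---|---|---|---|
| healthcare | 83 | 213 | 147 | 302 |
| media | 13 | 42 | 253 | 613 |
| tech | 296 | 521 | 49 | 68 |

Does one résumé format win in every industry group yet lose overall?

Yes

Healthcare: the hybrid format 83/213 = 39.0%, the chronological format 147/302 = 48.7% → the chronological format
Media: the hybrid format 13/42 = 31.0%, the chronological format 253/613 = 41.3% → the chronological format
Tech: the hybrid format 296/521 = 56.8%, the chronological format 49/68 = 72.1% → the chronological format
Overall: the hybrid format 392/776 = 50.5%, the chronological format 449/983 = 45.7% → the hybrid format
The chronological format wins each industry group but the hybrid format wins overall — the comparison reverses. The chronological format's applications skew toward media, which has a lower base rate.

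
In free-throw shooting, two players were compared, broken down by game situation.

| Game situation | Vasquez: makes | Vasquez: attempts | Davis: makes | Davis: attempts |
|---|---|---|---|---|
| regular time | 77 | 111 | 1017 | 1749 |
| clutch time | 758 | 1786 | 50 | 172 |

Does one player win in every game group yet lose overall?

Regular time: Vasquez 77/111 = 69.4%, Davis 1017/1749 = 58.1% → Vasquez
Clutch time: Vasquez 758/1786 = 42.4%, Davis 50/172 = 29.1% → Vasquez
Overall: Vasquez 835/1897 = 44.0%, Davis 1067/1921 = 55.5% → Davis
Vasquez wins each game group but Davis wins overall — the comparison reverses. Vasquez's attempts skew toward clutch time, which has a lower base rate.

Yes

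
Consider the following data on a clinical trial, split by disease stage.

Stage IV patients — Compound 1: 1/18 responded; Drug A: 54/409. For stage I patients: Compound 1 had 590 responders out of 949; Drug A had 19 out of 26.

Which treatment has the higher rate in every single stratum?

Stage IV: Compound 1 1/18 = 5.6%, Drug A 54/409 = 13.2% → Drug A
Stage I: Compound 1 590/949 = 62.2%, Drug A 19/26 = 73.1% → Drug A
Drug A has the higher rate in both groups.

Drug A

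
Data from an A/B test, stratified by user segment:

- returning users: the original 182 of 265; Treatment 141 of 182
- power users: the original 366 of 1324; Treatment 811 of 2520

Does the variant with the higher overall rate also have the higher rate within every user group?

Yes

Returning users: the original 182/265 = 68.7%, Treatment 141/182 = 77.5% → Treatment
Power users: the original 366/1324 = 27.6%, Treatment 811/2520 = 32.2% → Treatment
Overall: the original 548/1589 = 34.5%, Treatment 952/2702 = 35.2% → Treatment
Treatment wins overall and in every user group — no reversal.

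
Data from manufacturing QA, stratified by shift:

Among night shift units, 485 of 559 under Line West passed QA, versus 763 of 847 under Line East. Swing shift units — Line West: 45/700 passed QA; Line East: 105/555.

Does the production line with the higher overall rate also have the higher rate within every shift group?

Yes

Night shift: Line West 485/559 = 86.8%, Line East 763/847 = 90.1% → Line East
Swing shift: Line West 45/700 = 6.4%, Line East 105/555 = 18.9% → Line East
Overall: Line West 530/1259 = 42.1%, Line East 868/1402 = 61.9% → Line East
Line East wins overall and in every shift group — no reversal.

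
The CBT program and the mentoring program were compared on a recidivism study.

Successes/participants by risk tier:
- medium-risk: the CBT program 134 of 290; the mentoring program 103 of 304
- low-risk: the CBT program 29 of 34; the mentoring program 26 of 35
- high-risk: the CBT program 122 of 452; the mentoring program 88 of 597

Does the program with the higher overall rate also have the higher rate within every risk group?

Medium-risk: the CBT program 134/290 = 46.2%, the mentoring program 103/304 = 33.9% → the CBT program
Low-risk: the CBT program 29/34 = 85.3%, the mentoring program 26/35 = 74.3% → the CBT program
High-risk: the CBT program 122/452 = 27.0%, the mentoring program 88/597 = 14.7% → the CBT program
Overall: the CBT program 285/776 = 36.7%, the mentoring program 217/936 = 23.2% → the CBT program
The CBT program wins overall and in every risk group — no reversal.

Yes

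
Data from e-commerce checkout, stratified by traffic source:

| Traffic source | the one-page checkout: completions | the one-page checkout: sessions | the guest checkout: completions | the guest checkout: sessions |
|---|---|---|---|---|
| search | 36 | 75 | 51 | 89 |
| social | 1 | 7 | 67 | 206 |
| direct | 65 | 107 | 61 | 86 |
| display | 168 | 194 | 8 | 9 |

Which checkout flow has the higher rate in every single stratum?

the guest checkout

Search: the one-page checkout 36/75 = 48.0%, the guest checkout 51/89 = 57.3% → the guest checkout
Social: the one-page checkout 1/7 = 14.3%, the guest checkout 67/206 = 32.5% → the guest checkout
Direct: the one-page checkout 65/107 = 60.7%, the guest checkout 61/86 = 70.9% → the guest checkout
Display: the one-page checkout 168/194 = 86.6%, the guest checkout 8/9 = 88.9% → the guest checkout
The guest checkout has the higher rate in all 4 groups.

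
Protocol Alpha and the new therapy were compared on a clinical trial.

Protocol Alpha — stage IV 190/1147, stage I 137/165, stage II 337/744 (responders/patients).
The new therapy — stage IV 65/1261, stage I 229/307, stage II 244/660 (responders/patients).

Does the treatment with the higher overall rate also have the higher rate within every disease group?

Yes

Stage IV: Protocol Alpha 190/1147 = 16.6%, the new therapy 65/1261 = 5.2% → Protocol Alpha
Stage I: Protocol Alpha 137/165 = 83.0%, the new therapy 229/307 = 74.6% → Protocol Alpha
Stage II: Protocol Alpha 337/744 = 45.3%, the new therapy 244/660 = 37.0% → Protocol Alpha
Overall: Protocol Alpha 664/2056 = 32.3%, the new therapy 538/2228 = 24.1% → Protocol Alpha
Protocol Alpha wins overall and in every disease group — no reversal.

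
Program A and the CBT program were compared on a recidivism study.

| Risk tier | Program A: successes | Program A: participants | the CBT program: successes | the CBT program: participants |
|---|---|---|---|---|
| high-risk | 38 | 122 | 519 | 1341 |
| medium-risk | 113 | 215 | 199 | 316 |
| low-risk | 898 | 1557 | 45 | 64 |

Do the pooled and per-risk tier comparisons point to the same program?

High-risk: Program A 38/122 = 31.1%, the CBT program 519/1341 = 38.7% → the CBT program
Medium-risk: Program A 113/215 = 52.6%, the CBT program 199/316 = 63.0% → the CBT program
Low-risk: Program A 898/1557 = 57.7%, the CBT program 45/64 = 70.3% → the CBT program
Overall: Program A 1049/1894 = 55.4%, the CBT program 763/1721 = 44.3% → Program A
The CBT program wins each risk group but Program A wins overall — the comparison reverses. The CBT program's participants skew toward high-risk, which has a lower base rate.

No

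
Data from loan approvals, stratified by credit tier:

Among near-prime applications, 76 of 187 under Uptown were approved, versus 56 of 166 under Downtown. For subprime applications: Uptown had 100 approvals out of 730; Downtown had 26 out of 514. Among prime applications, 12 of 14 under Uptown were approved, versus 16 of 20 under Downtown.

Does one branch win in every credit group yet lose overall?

No

Near-prime: Uptown 76/187 = 40.6%, Downtown 56/166 = 33.7% → Uptown
Subprime: Uptown 100/730 = 13.7%, Downtown 26/514 = 5.1% → Uptown
Prime: Uptown 12/14 = 85.7%, Downtown 16/20 = 80.0% → Uptown
Overall: Uptown 188/931 = 20.2%, Downtown 98/700 = 14.0% → Uptown
Uptown wins overall and in every credit group — no reversal.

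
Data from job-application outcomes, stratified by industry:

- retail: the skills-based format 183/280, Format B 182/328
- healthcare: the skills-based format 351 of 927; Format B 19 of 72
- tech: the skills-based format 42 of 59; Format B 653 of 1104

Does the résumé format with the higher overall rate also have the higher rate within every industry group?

No

Retail: the skills-based format 183/280 = 65.4%, Format B 182/328 = 55.5% → the skills-based format
Healthcare: the skills-based format 351/927 = 37.9%, Format B 19/72 = 26.4% → the skills-based format
Tech: the skills-based format 42/59 = 71.2%, Format B 653/1104 = 59.1% → the skills-based format
Overall: the skills-based format 576/1266 = 45.5%, Format B 854/1504 = 56.8% → Format B
The skills-based format wins each industry group but Format B wins overall — the comparison reverses. The skills-based format's applications skew toward healthcare, which has a lower base rate.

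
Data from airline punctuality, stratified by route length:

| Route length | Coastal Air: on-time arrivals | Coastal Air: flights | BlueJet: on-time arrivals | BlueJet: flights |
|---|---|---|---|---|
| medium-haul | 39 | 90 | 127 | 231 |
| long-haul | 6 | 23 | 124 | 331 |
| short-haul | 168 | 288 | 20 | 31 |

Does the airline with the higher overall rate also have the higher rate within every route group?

Medium-haul: Coastal Air 39/90 = 43.3%, BlueJet 127/231 = 55.0% → BlueJet
Long-haul: Coastal Air 6/23 = 26.1%, BlueJet 124/331 = 37.5% → BlueJet
Short-haul: Coastal Air 168/288 = 58.3%, BlueJet 20/31 = 64.5% → BlueJet
Overall: Coastal Air 213/401 = 53.1%, BlueJet 271/593 = 45.7% → Coastal Air
BlueJet wins each route group but Coastal Air wins overall — the comparison reverses. BlueJet's flights skew toward long-haul, which has a lower base rate.

No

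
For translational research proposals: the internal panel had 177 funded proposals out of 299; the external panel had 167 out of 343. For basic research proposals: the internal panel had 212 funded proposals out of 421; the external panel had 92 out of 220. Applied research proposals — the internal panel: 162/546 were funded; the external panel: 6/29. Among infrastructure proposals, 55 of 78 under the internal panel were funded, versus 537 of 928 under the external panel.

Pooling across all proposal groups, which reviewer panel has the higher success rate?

the external panel

Translational research: the internal panel 177/299 = 59.2%, the external panel 167/343 = 48.7% → the internal panel
Basic research: the internal panel 212/421 = 50.4%, the external panel 92/220 = 41.8% → the internal panel
Applied research: the internal panel 162/546 = 29.7%, the external panel 6/29 = 20.7% → the internal panel
Infrastructure: the internal panel 55/78 = 70.5%, the external panel 537/928 = 57.9% → the internal panel
Overall: the internal panel 606/1344 = 45.1%, the external panel 802/1520 = 52.8% → the external panel
(The internal panel wins every proposal group but the external panel wins overall — the internal panel's proposals skew toward the low-rate applied research group.)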